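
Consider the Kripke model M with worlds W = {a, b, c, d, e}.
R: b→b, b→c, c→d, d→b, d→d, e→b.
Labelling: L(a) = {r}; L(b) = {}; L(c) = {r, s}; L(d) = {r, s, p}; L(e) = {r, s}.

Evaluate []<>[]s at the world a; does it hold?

Yes

At a: no accessible worlds, so []<>[]s holds vacuously.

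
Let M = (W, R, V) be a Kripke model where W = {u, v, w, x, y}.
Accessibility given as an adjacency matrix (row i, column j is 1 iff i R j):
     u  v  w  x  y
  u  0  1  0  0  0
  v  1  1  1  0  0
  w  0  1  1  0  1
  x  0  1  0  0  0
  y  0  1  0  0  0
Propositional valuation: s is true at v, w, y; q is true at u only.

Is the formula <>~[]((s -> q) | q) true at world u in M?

Yes

Recall that []ψ holds at a world iff ψ holds at every accessible world, and <>ψ holds iff ψ holds at some accessible world.
At u: <>~[]((s -> q) | q) requires ~[]((s -> q) | q) at some successor in {v}.
  ~[]((s -> q) | q) holds at v, so <>~[]((s -> q) | q) is true at u.
    At v: []((s -> q) | q) is false, so ~[]((s -> q) | q) is true.
      At v: []((s -> q) | q) requires (s -> q) | q at every successor {u, v, w}.
        (s -> q) | q fails at v, so []((s -> q) | q) is false at v.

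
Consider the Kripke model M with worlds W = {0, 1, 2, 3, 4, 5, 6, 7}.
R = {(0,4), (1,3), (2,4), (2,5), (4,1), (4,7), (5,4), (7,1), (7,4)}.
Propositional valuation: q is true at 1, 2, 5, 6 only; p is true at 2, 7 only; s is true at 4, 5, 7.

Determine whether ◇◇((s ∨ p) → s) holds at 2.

At 2: ◇◇((s ∨ p) → s) requires ◇((s ∨ p) → s) at some successor in {4, 5}.
  ◇((s ∨ p) → s) holds at 4, so ◇◇((s ∨ p) → s) is true at 2.
    At 4: ◇((s ∨ p) → s) requires (s ∨ p) → s at some successor in {1, 7}.
      (s ∨ p) → s holds at 1, so ◇((s ∨ p) → s) is true at 4.

Yes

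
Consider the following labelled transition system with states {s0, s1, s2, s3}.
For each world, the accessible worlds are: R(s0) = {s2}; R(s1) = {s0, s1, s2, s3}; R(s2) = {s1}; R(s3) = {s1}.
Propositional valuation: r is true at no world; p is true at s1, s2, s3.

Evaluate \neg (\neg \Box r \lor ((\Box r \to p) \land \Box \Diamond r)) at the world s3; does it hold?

No

At s3: \neg \Box r \lor ((\Box r \to p) \land \Box \Diamond r) is true, so \neg (\neg \Box r \lor ((\Box r \to p) \land \Box \Diamond r)) is false.
  At s3: \neg \Box r is true, (\Box r \to p) \land \Box \Diamond r is false, so \neg \Box r \lor ((\Box r \to p) \land \Box \Diamond r) is true.
    At s3: \Box r is false, so \neg \Box r is true.
      At s3: \Box r requires r at every successor {s1}.
        r fails at s1, so \Box r is false at s3.
    At s3: \Box r \to p is true, \Box \Diamond r is false, so (\Box r \to p) \land \Box \Diamond r is false.
      At s3: \Box r is false, p is true, so \Box r \to p is true.
      At s3: \Box \Diamond r requires \Diamond r at every successor {s1}.
        \Diamond r fails at s1, so \Box \Diamond r is false at s3.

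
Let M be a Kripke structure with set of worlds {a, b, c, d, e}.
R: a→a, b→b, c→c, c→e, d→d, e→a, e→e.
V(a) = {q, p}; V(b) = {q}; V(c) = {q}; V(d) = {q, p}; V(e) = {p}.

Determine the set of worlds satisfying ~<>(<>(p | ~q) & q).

Let φ = ~<>(<>(p | ~q) & q). Evaluate φ at each world:
  a (successors {a}): φ is false.
  b (successors {b}): φ is true.
  c (successors {c, e}): φ is false.
  d (successors {d}): φ is false.
  e (successors {a, e}): φ is false.
For instance, at e:
  At e: <>(<>(p | ~q) & q) is true, so ~<>(<>(p | ~q) & q) is false.
    At e: <>(<>(p | ~q) & q) requires <>(p | ~q) & q at some successor in {a, e}.
      <>(p | ~q) & q holds at a, so <>(<>(p | ~q) & q) is true at e.
Satisfying worlds: {b}

b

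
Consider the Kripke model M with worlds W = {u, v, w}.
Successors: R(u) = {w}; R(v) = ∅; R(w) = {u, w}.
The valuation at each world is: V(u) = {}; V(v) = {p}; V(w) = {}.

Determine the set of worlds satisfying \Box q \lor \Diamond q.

Recall that \Box ψ holds at a world iff ψ holds at every accessible world, and \Diamond ψ holds iff ψ holds at some accessible world.
Let φ = \Box q \lor \Diamond q. Evaluate φ at each world:
  u (successors {w}): φ is false.
  v (successors ∅): φ is true.
  w (successors {u, w}): φ is false.
For instance, at w:
  At w: \Box q is false, \Diamond q is false, so \Box q \lor \Diamond q is false.
    At w: \Box q requires q at every successor {u, w}.
      q fails at u, so \Box q is false at w.
    At w: \Diamond q requires q at some successor in {u, w}.
      At u: q is false.
      At w: q is false.
    So \Diamond q is false at w.
Satisfying worlds: {v}

v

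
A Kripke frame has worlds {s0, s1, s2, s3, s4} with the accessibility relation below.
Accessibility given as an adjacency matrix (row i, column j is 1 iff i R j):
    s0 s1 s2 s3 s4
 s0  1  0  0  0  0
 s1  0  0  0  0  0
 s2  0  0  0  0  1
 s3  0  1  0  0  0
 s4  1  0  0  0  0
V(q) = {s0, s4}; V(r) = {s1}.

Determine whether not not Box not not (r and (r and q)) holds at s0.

At s0: not Box not not (r and (r and q)) is true, so not not Box not not (r and (r and q)) is false.
  At s0: Box not not (r and (r and q)) is false, so not Box not not (r and (r and q)) is true.
    At s0: Box not not (r and (r and q)) requires not not (r and (r and q)) at every successor {s0}.
      not not (r and (r and q)) fails at s0, so Box not not (r and (r and q)) is false at s0.

No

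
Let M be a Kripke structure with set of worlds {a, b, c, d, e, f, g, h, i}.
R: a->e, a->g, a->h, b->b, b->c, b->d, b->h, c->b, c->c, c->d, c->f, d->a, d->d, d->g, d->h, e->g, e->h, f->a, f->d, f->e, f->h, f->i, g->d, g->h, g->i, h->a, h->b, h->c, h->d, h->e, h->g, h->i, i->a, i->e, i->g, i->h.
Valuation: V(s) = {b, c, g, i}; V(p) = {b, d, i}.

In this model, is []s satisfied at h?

At h: []s requires s at every successor {a, b, c, d, e, g, i}.
  s fails at a, so []s is false at h.

No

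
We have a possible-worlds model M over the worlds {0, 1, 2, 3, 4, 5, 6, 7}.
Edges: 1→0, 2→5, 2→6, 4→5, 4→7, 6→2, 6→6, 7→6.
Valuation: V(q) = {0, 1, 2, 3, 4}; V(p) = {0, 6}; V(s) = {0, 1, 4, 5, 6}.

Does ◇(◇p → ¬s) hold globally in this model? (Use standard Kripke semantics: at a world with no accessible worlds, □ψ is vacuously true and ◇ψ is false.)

Recall that ◇ψ holds at a world iff ψ holds at some accessible world.
Let φ = ◇(◇p → ¬s). Evaluate φ at each world:
  0 (successors ∅): φ is false.
  1 (successors {0}): φ is true.
  2 (successors {5, 6}): φ is true.
  3 (successors ∅): φ is false.
  4 (successors {5, 7}): φ is true.
  5 (successors ∅): φ is false.
  6 (successors {2, 6}): φ is true.
  7 (successors {6}): φ is false.
Detail at 0 (counterexample):
  At 0: no accessible worlds, so ◇(◇p → ¬s) is false.

No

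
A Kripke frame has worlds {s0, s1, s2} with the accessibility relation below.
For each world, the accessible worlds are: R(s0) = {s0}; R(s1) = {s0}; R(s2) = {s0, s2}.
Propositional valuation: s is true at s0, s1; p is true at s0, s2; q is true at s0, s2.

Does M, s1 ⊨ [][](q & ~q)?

At s1: [][](q & ~q) requires [](q & ~q) at every successor {s0}.
  [](q & ~q) fails at s0, so [][](q & ~q) is false at s1.
    At s0: [](q & ~q) requires q & ~q at every successor {s0}.
      q & ~q fails at s0, so [](q & ~q) is false at s0.

No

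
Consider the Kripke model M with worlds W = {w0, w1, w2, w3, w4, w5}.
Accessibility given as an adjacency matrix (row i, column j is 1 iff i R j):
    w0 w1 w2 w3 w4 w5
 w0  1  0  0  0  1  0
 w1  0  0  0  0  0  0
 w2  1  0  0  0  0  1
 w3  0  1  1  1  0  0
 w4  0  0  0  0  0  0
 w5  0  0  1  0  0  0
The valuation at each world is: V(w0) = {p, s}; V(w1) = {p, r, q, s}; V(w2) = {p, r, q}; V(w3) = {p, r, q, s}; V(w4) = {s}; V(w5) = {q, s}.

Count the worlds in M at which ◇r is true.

Let φ = ◇r. Evaluate φ at each world:
  w0 (successors {w0, w4}): φ is false.
  w1 (successors ∅): φ is false.
  w2 (successors {w0, w5}): φ is false.
  w3 (successors {w1, w2, w3}): φ is true.
  w4 (successors ∅): φ is false.
  w5 (successors {w2}): φ is true.
For instance, at w2:
  At w2: ◇r requires r at some successor in {w0, w5}.
    At w0: r is false.
    At w5: r is false.
  So ◇r is false at w2.
Satisfying worlds: {w3, w5}

2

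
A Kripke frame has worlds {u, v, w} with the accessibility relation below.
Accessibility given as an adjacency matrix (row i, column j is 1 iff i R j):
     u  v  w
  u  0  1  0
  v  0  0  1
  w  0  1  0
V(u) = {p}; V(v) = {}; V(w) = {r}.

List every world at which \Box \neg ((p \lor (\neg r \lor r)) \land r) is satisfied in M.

Recall that \Box ψ holds at a world iff ψ holds at every accessible world, and \Diamond ψ holds iff ψ holds at some accessible world.
Let φ = \Box \neg ((p \lor (\neg r \lor r)) \land r). Evaluate φ at each world:
  u (successors {v}): φ is true.
  v (successors {w}): φ is false.
  w (successors {v}): φ is true.
For instance, at v:
  At v: \Box \neg ((p \lor (\neg r \lor r)) \land r) requires \neg ((p \lor (\neg r \lor r)) \land r) at every successor {w}.
    \neg ((p \lor (\neg r \lor r)) \land r) fails at w, so \Box \neg ((p \lor (\neg r \lor r)) \land r) is false at v.
Satisfying worlds: {u, w}

u, w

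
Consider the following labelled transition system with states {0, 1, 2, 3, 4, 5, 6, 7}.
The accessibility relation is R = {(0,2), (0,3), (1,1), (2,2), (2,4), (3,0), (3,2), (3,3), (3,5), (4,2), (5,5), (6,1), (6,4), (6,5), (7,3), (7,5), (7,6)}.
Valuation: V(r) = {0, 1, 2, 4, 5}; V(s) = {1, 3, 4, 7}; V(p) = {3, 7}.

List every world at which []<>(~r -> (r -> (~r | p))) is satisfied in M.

0, 1, 2, 3, 4, 5, 6, 7

Let φ = []<>(~r -> (r -> (~r | p))). Evaluate φ at each world:
  0 (successors {2, 3}): φ is true.
  1 (successors {1}): φ is true.
  2 (successors {2, 4}): φ is true.
  3 (successors {0, 2, 3, 5}): φ is true.
  4 (successors {2}): φ is true.
  5 (successors {5}): φ is true.
  6 (successors {1, 4, 5}): φ is true.
  7 (successors {3, 5, 6}): φ is true.
For instance, at 1:
  At 1: []<>(~r -> (r -> (~r | p))) requires <>(~r -> (r -> (~r | p))) at every successor {1}.
      At 1: <>(~r -> (r -> (~r | p))) requires ~r -> (r -> (~r | p)) at some successor in {1}.
        ~r -> (r -> (~r | p)) holds at 1, so <>(~r -> (r -> (~r | p))) is true at 1.
  So []<>(~r -> (r -> (~r | p))) is true at 1.
Satisfying worlds: {0, 1, 2, 3, 4, 5, 6, 7}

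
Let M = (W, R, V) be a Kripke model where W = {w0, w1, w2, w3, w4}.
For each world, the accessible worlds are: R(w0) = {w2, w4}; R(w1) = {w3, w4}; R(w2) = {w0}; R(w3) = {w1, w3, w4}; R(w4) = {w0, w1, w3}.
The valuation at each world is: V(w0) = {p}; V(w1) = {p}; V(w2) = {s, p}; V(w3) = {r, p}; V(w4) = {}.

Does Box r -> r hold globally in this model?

Let φ = Box r -> r. Evaluate φ at each world:
  w0 (successors {w2, w4}): φ is true.
  w1 (successors {w3, w4}): φ is true.
  w2 (successors {w0}): φ is true.
  w3 (successors {w1, w3, w4}): φ is true.
  w4 (successors {w0, w1, w3}): φ is true.
For instance, at w1:
  At w1: Box r is false, r is false, so Box r -> r is true.
    At w1: Box r requires r at every successor {w3, w4}.
      r fails at w4, so Box r is false at w1.

Yes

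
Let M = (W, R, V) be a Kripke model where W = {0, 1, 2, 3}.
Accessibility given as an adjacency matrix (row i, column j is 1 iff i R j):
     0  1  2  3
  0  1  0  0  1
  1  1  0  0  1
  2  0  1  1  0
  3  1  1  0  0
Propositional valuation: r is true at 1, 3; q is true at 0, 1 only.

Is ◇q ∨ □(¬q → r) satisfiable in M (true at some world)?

Yes

Let φ = ◇q ∨ □(¬q → r). Evaluate φ at each world:
  0 (successors {0, 3}): φ is true.
  1 (successors {0, 3}): φ is true.
  2 (successors {1, 2}): φ is true.
  3 (successors {0, 1}): φ is true.
Detail at 0 (witness):
  At 0: ◇q is true, □(¬q → r) is true, so ◇q ∨ □(¬q → r) is true.
    At 0: ◇q requires q at some successor in {0, 3}.
      q holds at 0, so ◇q is true at 0.
    At 0: □(¬q → r) requires ¬q → r at every successor {0, 3}.
      At 0: ¬q → r is true.
      At 3: ¬q → r is true.
    So □(¬q → r) is true at 0.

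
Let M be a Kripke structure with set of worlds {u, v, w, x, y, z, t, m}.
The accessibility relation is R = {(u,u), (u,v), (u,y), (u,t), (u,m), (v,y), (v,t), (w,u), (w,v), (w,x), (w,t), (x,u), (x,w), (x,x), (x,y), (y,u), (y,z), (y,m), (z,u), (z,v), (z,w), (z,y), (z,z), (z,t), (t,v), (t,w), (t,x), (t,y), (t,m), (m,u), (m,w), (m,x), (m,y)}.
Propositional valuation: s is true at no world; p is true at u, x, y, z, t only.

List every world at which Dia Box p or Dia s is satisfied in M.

u, w, z, t

Let φ = Dia Box p or Dia s. Evaluate φ at each world:
  u (successors {u, v, y, t, m}): φ is true.
  v (successors {y, t}): φ is false.
  w (successors {u, v, x, t}): φ is true.
  x (successors {u, w, x, y}): φ is false.
  y (successors {u, z, m}): φ is false.
  z (successors {u, v, w, y, z, t}): φ is true.
  t (successors {v, w, x, y, m}): φ is true.
  m (successors {u, w, x, y}): φ is false.
For instance, at m:
  At m: Dia Box p is false, Dia s is false, so Dia Box p or Dia s is false.
    At m: Dia Box p requires Box p at some successor in {u, w, x, y}.
      At u: Box p is false.
      At w: Box p is false.
      At x: Box p is false.
      At y: Box p is false.
    So Dia Box p is false at m.
    At m: Dia s requires s at some successor in {u, w, x, y}.
      At u: s is false.
      At w: s is false.
      At x: s is false.
      At y: s is false.
    So Dia s is false at m.
Satisfying worlds: {u, w, z, t}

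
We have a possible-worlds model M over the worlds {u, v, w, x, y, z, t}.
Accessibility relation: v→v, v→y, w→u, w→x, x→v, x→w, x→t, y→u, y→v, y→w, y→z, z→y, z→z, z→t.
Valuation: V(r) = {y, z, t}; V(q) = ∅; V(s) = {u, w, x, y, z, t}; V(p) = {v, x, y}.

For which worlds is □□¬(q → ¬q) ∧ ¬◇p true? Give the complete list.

u, t

Recall that □ψ holds at a world iff ψ holds at every accessible world, and ◇ψ holds iff ψ holds at some accessible world.
Let φ = □□¬(q → ¬q) ∧ ¬◇p. Evaluate φ at each world:
  u (successors ∅): φ is true.
  v (successors {v, y}): φ is false.
  w (successors {u, x}): φ is false.
  x (successors {v, w, t}): φ is false.
  y (successors {u, v, w, z}): φ is false.
  z (successors {y, z, t}): φ is false.
  t (successors ∅): φ is true.
For instance, at y:
  At y: □□¬(q → ¬q) is false, ¬◇p is false, so □□¬(q → ¬q) ∧ ¬◇p is false.
    At y: □□¬(q → ¬q) requires □¬(q → ¬q) at every successor {u, v, w, z}.
      □¬(q → ¬q) fails at v, so □□¬(q → ¬q) is false at y.
    At y: ◇p is true, so ¬◇p is false.
      At y: ◇p requires p at some successor in {u, v, w, z}.
        p holds at v, so ◇p is true at y.
Satisfying worlds: {u, t}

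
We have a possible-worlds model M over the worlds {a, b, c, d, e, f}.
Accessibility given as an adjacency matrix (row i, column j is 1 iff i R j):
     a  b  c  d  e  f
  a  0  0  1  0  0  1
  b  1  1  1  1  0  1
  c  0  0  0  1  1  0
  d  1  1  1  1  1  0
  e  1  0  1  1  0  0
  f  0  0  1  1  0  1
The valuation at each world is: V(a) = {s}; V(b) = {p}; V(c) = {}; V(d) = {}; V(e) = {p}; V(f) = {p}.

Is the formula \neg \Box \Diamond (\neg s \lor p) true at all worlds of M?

Let φ = \neg \Box \Diamond (\neg s \lor p). Evaluate φ at each world:
  a (successors {c, f}): φ is false.
  b (successors {a, b, c, d, f}): φ is false.
  c (successors {d, e}): φ is false.
  d (successors {a, b, c, d, e}): φ is false.
  e (successors {a, c, d}): φ is false.
  f (successors {c, d, f}): φ is false.
Detail at a (counterexample):
  At a: \Box \Diamond (\neg s \lor p) is true, so \neg \Box \Diamond (\neg s \lor p) is false.
    At a: \Box \Diamond (\neg s \lor p) requires \Diamond (\neg s \lor p) at every successor {c, f}.
      At c: \Diamond (\neg s \lor p) is true.
      At f: \Diamond (\neg s \lor p) is true.
    So \Box \Diamond (\neg s \lor p) is true at a.

No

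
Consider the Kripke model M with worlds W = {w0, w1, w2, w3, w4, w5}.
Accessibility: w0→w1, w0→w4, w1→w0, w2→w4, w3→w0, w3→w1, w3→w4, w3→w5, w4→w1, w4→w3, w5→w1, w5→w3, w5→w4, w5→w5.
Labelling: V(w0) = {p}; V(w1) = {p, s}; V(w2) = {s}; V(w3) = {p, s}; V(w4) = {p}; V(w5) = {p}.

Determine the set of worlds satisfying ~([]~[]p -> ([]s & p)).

Let φ = ~([]~[]p -> ([]s & p)). Evaluate φ at each world:
  w0 (successors {w1, w4}): φ is false.
  w1 (successors {w0}): φ is false.
  w2 (successors {w4}): φ is false.
  w3 (successors {w0, w1, w4, w5}): φ is false.
  w4 (successors {w1, w3}): φ is false.
  w5 (successors {w1, w3, w4, w5}): φ is false.
For instance, at w5:
  At w5: []~[]p -> ([]s & p) is true, so ~([]~[]p -> ([]s & p)) is false.
    At w5: []~[]p is false, []s & p is false, so []~[]p -> ([]s & p) is true.
      At w5: []~[]p requires ~[]p at every successor {w1, w3, w4, w5}.
        ~[]p fails at w1, so []~[]p is false at w5.
      At w5: []s is false, p is true, so []s & p is false.
Satisfying worlds: none.

none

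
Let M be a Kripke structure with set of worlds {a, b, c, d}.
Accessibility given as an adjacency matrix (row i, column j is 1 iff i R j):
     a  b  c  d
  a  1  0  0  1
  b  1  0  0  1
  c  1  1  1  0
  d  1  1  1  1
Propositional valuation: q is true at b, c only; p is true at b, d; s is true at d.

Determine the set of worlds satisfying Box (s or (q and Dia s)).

Let φ = Box (s or (q and Dia s)). Evaluate φ at each world:
  a (successors {a, d}): φ is false.
  b (successors {a, d}): φ is false.
  c (successors {a, b, c}): φ is false.
  d (successors {a, b, c, d}): φ is false.
For instance, at d:
  At d: Box (s or (q and Dia s)) requires s or (q and Dia s) at every successor {a, b, c, d}.
    s or (q and Dia s) fails at a, so Box (s or (q and Dia s)) is false at d.
      At a: s is false, q and Dia s is false, so s or (q and Dia s) is false.
Satisfying worlds: none.

none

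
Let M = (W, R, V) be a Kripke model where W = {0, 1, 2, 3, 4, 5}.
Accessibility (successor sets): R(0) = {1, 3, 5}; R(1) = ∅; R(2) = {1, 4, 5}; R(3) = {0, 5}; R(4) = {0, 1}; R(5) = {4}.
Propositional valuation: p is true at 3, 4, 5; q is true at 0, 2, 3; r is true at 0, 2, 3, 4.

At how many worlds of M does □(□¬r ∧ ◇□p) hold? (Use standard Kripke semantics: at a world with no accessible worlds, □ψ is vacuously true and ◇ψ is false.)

1

Recall that □ψ holds at a world iff ψ holds at every accessible world, and ◇ψ holds iff ψ holds at some accessible world.
Let φ = □(□¬r ∧ ◇□p). Evaluate φ at each world:
  0 (successors {1, 3, 5}): φ is false.
  1 (successors ∅): φ is true.
  2 (successors {1, 4, 5}): φ is false.
  3 (successors {0, 5}): φ is false.
  4 (successors {0, 1}): φ is false.
  5 (successors {4}): φ is false.
For instance, at 0:
  At 0: □(□¬r ∧ ◇□p) requires □¬r ∧ ◇□p at every successor {1, 3, 5}.
    □¬r ∧ ◇□p fails at 1, so □(□¬r ∧ ◇□p) is false at 0.
      At 1: □¬r is true, ◇□p is false, so □¬r ∧ ◇□p is false.
Satisfying worlds: {1}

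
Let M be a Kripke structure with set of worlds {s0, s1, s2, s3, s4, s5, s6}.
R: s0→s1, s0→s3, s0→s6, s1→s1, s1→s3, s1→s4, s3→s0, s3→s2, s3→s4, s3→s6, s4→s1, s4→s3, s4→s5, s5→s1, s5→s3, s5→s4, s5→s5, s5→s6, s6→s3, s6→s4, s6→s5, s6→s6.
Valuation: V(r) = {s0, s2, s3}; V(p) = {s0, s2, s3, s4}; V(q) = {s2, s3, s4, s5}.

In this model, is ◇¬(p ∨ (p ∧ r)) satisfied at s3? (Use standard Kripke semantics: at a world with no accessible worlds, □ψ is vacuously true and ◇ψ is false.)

Yes

At s3: ◇¬(p ∨ (p ∧ r)) requires ¬(p ∨ (p ∧ r)) at some successor in {s0, s2, s4, s6}.
  ¬(p ∨ (p ∧ r)) holds at s6, so ◇¬(p ∨ (p ∧ r)) is true at s3.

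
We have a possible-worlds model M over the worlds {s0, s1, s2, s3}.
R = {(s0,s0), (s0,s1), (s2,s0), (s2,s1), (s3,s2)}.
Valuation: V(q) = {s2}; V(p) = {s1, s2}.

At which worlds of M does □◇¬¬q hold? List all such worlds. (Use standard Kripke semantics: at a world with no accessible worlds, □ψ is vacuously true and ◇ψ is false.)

Let φ = □◇¬¬q. Evaluate φ at each world:
  s0 (successors {s0, s1}): φ is false.
  s1 (successors ∅): φ is true.
  s2 (successors {s0, s1}): φ is false.
  s3 (successors {s2}): φ is false.
For instance, at s2:
  At s2: □◇¬¬q requires ◇¬¬q at every successor {s0, s1}.
    ◇¬¬q fails at s0, so □◇¬¬q is false at s2.
      At s0: ◇¬¬q requires ¬¬q at some successor in {s0, s1}.
        At s0: ¬¬q is false.
        At s1: ¬¬q is false.
      So ◇¬¬q is false at s0.
Satisfying worlds: {s1}

s1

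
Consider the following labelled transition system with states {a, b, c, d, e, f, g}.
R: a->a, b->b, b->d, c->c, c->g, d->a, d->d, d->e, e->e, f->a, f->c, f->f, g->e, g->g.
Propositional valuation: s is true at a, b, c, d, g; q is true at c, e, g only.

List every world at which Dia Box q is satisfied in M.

c, d, e, f, g

Let φ = Dia Box q. Evaluate φ at each world:
  a (successors {a}): φ is false.
  b (successors {b, d}): φ is false.
  c (successors {c, g}): φ is true.
  d (successors {a, d, e}): φ is true.
  e (successors {e}): φ is true.
  f (successors {a, c, f}): φ is true.
  g (successors {e, g}): φ is true.
For instance, at b:
  At b: Dia Box q requires Box q at some successor in {b, d}.
    At b: Box q is false.
    At d: Box q is false.
  So Dia Box q is false at b.
Satisfying worlds: {c, d, e, f, g}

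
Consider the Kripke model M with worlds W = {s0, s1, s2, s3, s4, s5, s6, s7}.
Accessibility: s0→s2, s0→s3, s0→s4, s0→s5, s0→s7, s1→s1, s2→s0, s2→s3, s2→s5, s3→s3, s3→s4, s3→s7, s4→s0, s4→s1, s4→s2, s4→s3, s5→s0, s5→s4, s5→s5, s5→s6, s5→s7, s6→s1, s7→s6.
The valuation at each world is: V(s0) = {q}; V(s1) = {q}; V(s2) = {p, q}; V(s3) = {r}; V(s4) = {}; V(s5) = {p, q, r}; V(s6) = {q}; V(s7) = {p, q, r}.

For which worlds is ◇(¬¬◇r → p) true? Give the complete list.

Let φ = ◇(¬¬◇r → p). Evaluate φ at each world:
  s0 (successors {s2, s3, s4, s5, s7}): φ is true.
  s1 (successors {s1}): φ is true.
  s2 (successors {s0, s3, s5}): φ is true.
  s3 (successors {s3, s4, s7}): φ is true.
  s4 (successors {s0, s1, s2, s3}): φ is true.
  s5 (successors {s0, s4, s5, s6, s7}): φ is true.
  s6 (successors {s1}): φ is true.
  s7 (successors {s6}): φ is true.
For instance, at s0:
  At s0: ◇(¬¬◇r → p) requires ¬¬◇r → p at some successor in {s2, s3, s4, s5, s7}.
    ¬¬◇r → p holds at s2, so ◇(¬¬◇r → p) is true at s0.
      At s2: ¬¬◇r is true, p is true, so ¬¬◇r → p is true.
Satisfying worlds: {s0, s1, s2, s3, s4, s5, s6, s7}

s0, s1, s2, s3, s4, s5, s6, s7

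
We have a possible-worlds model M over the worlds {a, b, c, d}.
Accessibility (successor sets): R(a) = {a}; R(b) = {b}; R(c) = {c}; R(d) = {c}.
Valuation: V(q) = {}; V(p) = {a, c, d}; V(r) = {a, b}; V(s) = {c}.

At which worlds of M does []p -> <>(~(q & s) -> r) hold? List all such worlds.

Let φ = []p -> <>(~(q & s) -> r). Evaluate φ at each world:
  a (successors {a}): φ is true.
  b (successors {b}): φ is true.
  c (successors {c}): φ is false.
  d (successors {c}): φ is false.
For instance, at c:
  At c: []p is true, <>(~(q & s) -> r) is false, so []p -> <>(~(q & s) -> r) is false.
    At c: []p requires p at every successor {c}.
      At c: p is true.
    So []p is true at c.
    At c: <>(~(q & s) -> r) requires ~(q & s) -> r at some successor in {c}.
      At c: ~(q & s) -> r is false.
    So <>(~(q & s) -> r) is false at c.
Satisfying worlds: {a, b}

a, b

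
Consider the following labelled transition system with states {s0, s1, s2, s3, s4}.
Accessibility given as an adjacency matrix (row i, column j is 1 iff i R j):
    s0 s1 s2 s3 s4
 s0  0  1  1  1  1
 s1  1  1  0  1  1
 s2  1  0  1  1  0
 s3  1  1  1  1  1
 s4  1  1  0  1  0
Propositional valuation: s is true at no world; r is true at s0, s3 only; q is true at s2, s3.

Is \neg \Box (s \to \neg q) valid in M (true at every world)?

No

Let φ = \neg \Box (s \to \neg q). Evaluate φ at each world:
  s0 (successors {s1, s2, s3, s4}): φ is false.
  s1 (successors {s0, s1, s3, s4}): φ is false.
  s2 (successors {s0, s2, s3}): φ is false.
  s3 (successors {s0, s1, s2, s3, s4}): φ is false.
  s4 (successors {s0, s1, s3}): φ is false.
Detail at s0 (counterexample):
  At s0: \Box (s \to \neg q) is true, so \neg \Box (s \to \neg q) is false.
    At s0: \Box (s \to \neg q) requires s \to \neg q at every successor {s1, s2, s3, s4}.
      At s1: s \to \neg q is true.
      At s2: s \to \neg q is true.
      At s3: s \to \neg q is true.
      At s4: s \to \neg q is true.
    So \Box (s \to \neg q) is true at s0.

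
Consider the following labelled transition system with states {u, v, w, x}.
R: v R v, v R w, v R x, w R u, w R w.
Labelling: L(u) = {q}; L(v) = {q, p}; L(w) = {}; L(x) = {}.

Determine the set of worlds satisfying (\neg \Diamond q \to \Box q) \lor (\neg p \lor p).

Let φ = (\neg \Diamond q \to \Box q) \lor (\neg p \lor p). Evaluate φ at each world:
  u (successors ∅): φ is true.
  v (successors {v, w, x}): φ is true.
  w (successors {u, w}): φ is true.
  x (successors ∅): φ is true.
For instance, at w:
  At w: \neg \Diamond q \to \Box q is true, \neg p \lor p is true, so (\neg \Diamond q \to \Box q) \lor (\neg p \lor p) is true.
    At w: \neg \Diamond q is false, \Box q is false, so \neg \Diamond q \to \Box q is true.
      At w: \Diamond q is true, so \neg \Diamond q is false.
      At w: \Box q requires q at every successor {u, w}.
        q fails at w, so \Box q is false at w.
Satisfying worlds: {u, v, w, x}

u, v, w, x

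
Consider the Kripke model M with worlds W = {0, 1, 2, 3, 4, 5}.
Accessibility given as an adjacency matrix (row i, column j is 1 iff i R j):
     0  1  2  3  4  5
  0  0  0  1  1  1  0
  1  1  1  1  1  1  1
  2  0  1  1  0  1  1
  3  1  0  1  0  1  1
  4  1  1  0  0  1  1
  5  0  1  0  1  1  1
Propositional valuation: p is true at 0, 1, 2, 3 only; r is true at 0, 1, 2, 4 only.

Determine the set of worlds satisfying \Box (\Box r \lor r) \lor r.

0, 1, 2, 4

Recall that \Box ψ holds at a world iff ψ holds at every accessible world, and \Diamond ψ holds iff ψ holds at some accessible world.
Let φ = \Box (\Box r \lor r) \lor r. Evaluate φ at each world:
  0 (successors {2, 3, 4}): φ is true.
  1 (successors {0, 1, 2, 3, 4, 5}): φ is true.
  2 (successors {1, 2, 4, 5}): φ is true.
  3 (successors {0, 2, 4, 5}): φ is false.
  4 (successors {0, 1, 4, 5}): φ is true.
  5 (successors {1, 3, 4, 5}): φ is false.
For instance, at 1:
  At 1: \Box (\Box r \lor r) is false, r is true, so \Box (\Box r \lor r) \lor r is true.
    At 1: \Box (\Box r \lor r) requires \Box r \lor r at every successor {0, 1, 2, 3, 4, 5}.
      \Box r \lor r fails at 3, so \Box (\Box r \lor r) is false at 1.
Satisfying worlds: {0, 1, 2, 4}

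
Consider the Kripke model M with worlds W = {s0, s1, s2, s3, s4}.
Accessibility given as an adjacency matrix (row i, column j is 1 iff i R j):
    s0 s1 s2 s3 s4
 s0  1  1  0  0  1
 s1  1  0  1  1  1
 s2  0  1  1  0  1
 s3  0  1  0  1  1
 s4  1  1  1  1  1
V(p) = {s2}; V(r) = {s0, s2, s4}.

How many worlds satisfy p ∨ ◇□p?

1

Let φ = p ∨ ◇□p. Evaluate φ at each world:
  s0 (successors {s0, s1, s4}): φ is false.
  s1 (successors {s0, s2, s3, s4}): φ is false.
  s2 (successors {s1, s2, s4}): φ is true.
  s3 (successors {s1, s3, s4}): φ is false.
  s4 (successors {s0, s1, s2, s3, s4}): φ is false.
For instance, at s0:
  At s0: p is false, ◇□p is false, so p ∨ ◇□p is false.
    At s0: ◇□p requires □p at some successor in {s0, s1, s4}.
      At s0: □p is false.
      At s1: □p is false.
      At s4: □p is false.
    So ◇□p is false at s0.
Satisfying worlds: {s2}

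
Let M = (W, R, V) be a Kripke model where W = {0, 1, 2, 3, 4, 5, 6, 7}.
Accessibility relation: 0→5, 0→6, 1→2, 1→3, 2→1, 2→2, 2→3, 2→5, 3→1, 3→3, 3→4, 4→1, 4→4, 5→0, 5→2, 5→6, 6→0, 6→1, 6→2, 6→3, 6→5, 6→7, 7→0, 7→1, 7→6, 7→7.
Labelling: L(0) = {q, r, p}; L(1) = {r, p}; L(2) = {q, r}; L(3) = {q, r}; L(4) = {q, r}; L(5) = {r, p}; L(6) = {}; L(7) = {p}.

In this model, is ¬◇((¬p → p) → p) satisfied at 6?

No

At 6: ◇((¬p → p) → p) is true, so ¬◇((¬p → p) → p) is false.
  At 6: ◇((¬p → p) → p) requires (¬p → p) → p at some successor in {0, 1, 2, 3, 5, 7}.
    (¬p → p) → p holds at 0, so ◇((¬p → p) → p) is true at 6.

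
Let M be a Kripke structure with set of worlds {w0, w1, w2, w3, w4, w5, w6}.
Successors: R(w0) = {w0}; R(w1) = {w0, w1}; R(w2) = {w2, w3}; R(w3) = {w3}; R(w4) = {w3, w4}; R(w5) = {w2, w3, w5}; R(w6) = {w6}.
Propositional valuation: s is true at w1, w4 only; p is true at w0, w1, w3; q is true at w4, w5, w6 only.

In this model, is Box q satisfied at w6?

At w6: Box q requires q at every successor {w6}.
  At w6: q is true.
So Box q is true at w6.

Yes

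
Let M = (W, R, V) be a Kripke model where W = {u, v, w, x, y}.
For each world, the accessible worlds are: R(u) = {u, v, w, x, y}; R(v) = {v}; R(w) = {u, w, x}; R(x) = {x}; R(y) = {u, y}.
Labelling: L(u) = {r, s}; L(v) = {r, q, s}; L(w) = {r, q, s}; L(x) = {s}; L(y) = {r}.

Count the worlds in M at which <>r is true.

4

Let φ = <>r. Evaluate φ at each world:
  u (successors {u, v, w, x, y}): φ is true.
  v (successors {v}): φ is true.
  w (successors {u, w, x}): φ is true.
  x (successors {x}): φ is false.
  y (successors {u, y}): φ is true.
For instance, at w:
  At w: <>r requires r at some successor in {u, w, x}.
    r holds at u, so <>r is true at w.
Satisfying worlds: {u, v, w, y}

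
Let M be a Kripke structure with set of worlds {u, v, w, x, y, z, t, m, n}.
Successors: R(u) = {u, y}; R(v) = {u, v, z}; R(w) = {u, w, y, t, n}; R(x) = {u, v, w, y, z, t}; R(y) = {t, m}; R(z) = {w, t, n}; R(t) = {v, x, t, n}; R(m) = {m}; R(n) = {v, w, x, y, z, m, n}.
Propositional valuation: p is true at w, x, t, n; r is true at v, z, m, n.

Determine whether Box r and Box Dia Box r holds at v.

No

At v: Box r is false, Box Dia Box r is false, so Box r and Box Dia Box r is false.
  At v: Box r requires r at every successor {u, v, z}.
    r fails at u, so Box r is false at v.
  At v: Box Dia Box r requires Dia Box r at every successor {u, v, z}.
    Dia Box r fails at u, so Box Dia Box r is false at v.
      At u: Dia Box r requires Box r at some successor in {u, y}.
        At u: Box r is false.
        At y: Box r is false.
      So Dia Box r is false at u.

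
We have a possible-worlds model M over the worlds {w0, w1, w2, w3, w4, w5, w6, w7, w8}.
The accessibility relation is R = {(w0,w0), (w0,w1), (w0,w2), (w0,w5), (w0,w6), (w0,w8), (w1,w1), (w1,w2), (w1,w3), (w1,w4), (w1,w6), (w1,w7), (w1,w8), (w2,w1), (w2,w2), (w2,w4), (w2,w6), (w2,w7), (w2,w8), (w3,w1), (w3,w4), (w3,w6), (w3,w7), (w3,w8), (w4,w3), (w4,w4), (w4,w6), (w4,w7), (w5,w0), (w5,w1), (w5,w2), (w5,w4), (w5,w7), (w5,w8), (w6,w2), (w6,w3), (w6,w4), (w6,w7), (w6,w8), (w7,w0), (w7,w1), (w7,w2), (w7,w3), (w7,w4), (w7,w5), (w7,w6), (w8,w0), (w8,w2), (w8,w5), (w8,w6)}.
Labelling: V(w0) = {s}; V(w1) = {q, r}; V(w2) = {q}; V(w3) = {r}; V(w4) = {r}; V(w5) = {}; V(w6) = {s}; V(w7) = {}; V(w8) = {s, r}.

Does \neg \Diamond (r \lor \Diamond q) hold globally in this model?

No

Let φ = \neg \Diamond (r \lor \Diamond q). Evaluate φ at each world:
  w0 (successors {w0, w1, w2, w5, w6, w8}): φ is false.
  w1 (successors {w1, w2, w3, w4, w6, w7, w8}): φ is false.
  w2 (successors {w1, w2, w4, w6, w7, w8}): φ is false.
  w3 (successors {w1, w4, w6, w7, w8}): φ is false.
  w4 (successors {w3, w4, w6, w7}): φ is false.
  w5 (successors {w0, w1, w2, w4, w7, w8}): φ is false.
  w6 (successors {w2, w3, w4, w7, w8}): φ is false.
  w7 (successors {w0, w1, w2, w3, w4, w5, w6}): φ is false.
  w8 (successors {w0, w2, w5, w6}): φ is false.
Detail at w0 (counterexample):
  At w0: \Diamond (r \lor \Diamond q) is true, so \neg \Diamond (r \lor \Diamond q) is false.
    At w0: \Diamond (r \lor \Diamond q) requires r \lor \Diamond q at some successor in {w0, w1, w2, w5, w6, w8}.
      r \lor \Diamond q holds at w0, so \Diamond (r \lor \Diamond q) is true at w0.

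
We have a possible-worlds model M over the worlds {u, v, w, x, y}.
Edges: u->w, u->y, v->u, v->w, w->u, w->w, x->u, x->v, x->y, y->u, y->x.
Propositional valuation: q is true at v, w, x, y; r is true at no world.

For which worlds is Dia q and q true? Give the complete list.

v, w, x, y

Let φ = Dia q and q. Evaluate φ at each world:
  u (successors {w, y}): φ is false.
  v (successors {u, w}): φ is true.
  w (successors {u, w}): φ is true.
  x (successors {u, v, y}): φ is true.
  y (successors {u, x}): φ is true.
For instance, at w:
  At w: Dia q is true, q is true, so Dia q and q is true.
    At w: Dia q requires q at some successor in {u, w}.
      q holds at w, so Dia q is true at w.
Satisfying worlds: {v, w, x, y}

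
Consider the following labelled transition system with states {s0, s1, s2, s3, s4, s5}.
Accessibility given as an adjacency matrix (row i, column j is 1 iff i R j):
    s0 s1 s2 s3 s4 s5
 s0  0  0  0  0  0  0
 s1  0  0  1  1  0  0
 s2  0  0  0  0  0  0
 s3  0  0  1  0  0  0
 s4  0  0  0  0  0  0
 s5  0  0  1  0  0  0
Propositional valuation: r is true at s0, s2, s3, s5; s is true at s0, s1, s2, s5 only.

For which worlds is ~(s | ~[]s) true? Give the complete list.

s3, s4

Let φ = ~(s | ~[]s). Evaluate φ at each world:
  s0 (successors ∅): φ is false.
  s1 (successors {s2, s3}): φ is false.
  s2 (successors ∅): φ is false.
  s3 (successors {s2}): φ is true.
  s4 (successors ∅): φ is true.
  s5 (successors {s2}): φ is false.
For instance, at s3:
  At s3: s | ~[]s is false, so ~(s | ~[]s) is true.
    At s3: s is false, ~[]s is false, so s | ~[]s is false.
      At s3: []s is true, so ~[]s is false.
Satisfying worlds: {s3, s4}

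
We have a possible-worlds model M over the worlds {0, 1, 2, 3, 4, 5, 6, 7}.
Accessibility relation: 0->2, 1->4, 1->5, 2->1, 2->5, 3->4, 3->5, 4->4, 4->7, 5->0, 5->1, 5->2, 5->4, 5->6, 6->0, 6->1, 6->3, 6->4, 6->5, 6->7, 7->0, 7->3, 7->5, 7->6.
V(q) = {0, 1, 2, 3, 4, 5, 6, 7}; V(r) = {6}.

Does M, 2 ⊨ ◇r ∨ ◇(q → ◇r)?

Yes

At 2: ◇r is false, ◇(q → ◇r) is true, so ◇r ∨ ◇(q → ◇r) is true.
  At 2: ◇r requires r at some successor in {1, 5}.
    At 1: r is false.
    At 5: r is false.
  So ◇r is false at 2.
  At 2: ◇(q → ◇r) requires q → ◇r at some successor in {1, 5}.
    q → ◇r holds at 5, so ◇(q → ◇r) is true at 2.
      At 5: q is true, ◇r is true, so q → ◇r is true.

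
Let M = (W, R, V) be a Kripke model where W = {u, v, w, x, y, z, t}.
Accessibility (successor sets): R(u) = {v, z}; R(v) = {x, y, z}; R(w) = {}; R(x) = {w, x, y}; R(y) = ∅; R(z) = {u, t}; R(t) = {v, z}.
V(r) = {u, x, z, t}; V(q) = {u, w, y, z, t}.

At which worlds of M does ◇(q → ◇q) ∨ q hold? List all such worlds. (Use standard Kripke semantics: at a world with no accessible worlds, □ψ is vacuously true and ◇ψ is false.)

Let φ = ◇(q → ◇q) ∨ q. Evaluate φ at each world:
  u (successors {v, z}): φ is true.
  v (successors {x, y, z}): φ is true.
  w (successors ∅): φ is true.
  x (successors {w, x, y}): φ is true.
  y (successors ∅): φ is true.
  z (successors {u, t}): φ is true.
  t (successors {v, z}): φ is true.
For instance, at x:
  At x: ◇(q → ◇q) is true, q is false, so ◇(q → ◇q) ∨ q is true.
    At x: ◇(q → ◇q) requires q → ◇q at some successor in {w, x, y}.
      q → ◇q holds at x, so ◇(q → ◇q) is true at x.
Satisfying worlds: {u, v, w, x, y, z, t}

u, v, w, x, y, z, t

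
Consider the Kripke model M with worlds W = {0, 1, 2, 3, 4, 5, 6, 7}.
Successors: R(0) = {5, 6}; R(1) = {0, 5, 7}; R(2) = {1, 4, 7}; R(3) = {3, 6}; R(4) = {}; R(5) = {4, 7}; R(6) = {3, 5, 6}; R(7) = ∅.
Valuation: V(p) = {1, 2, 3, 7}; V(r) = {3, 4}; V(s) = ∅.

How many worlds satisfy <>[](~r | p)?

Let φ = <>[](~r | p). Evaluate φ at each world:
  0 (successors {5, 6}): φ is true.
  1 (successors {0, 5, 7}): φ is true.
  2 (successors {1, 4, 7}): φ is true.
  3 (successors {3, 6}): φ is true.
  4 (successors ∅): φ is false.
  5 (successors {4, 7}): φ is true.
  6 (successors {3, 5, 6}): φ is true.
  7 (successors ∅): φ is false.
For instance, at 5:
  At 5: <>[](~r | p) requires [](~r | p) at some successor in {4, 7}.
    [](~r | p) holds at 4, so <>[](~r | p) is true at 5.
      At 4: no accessible worlds, so [](~r | p) holds vacuously.
Satisfying worlds: {0, 1, 2, 3, 5, 6}

6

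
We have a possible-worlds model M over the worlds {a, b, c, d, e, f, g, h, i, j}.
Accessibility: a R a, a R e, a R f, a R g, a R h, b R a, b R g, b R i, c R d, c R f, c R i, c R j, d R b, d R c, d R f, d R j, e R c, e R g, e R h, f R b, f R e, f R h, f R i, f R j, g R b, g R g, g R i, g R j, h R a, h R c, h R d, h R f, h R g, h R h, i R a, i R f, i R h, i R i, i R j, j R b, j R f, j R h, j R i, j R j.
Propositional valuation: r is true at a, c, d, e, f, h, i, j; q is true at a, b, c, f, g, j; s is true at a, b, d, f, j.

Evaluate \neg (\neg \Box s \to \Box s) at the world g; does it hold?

Yes

At g: \neg \Box s \to \Box s is false, so \neg (\neg \Box s \to \Box s) is true.
  At g: \neg \Box s is true, \Box s is false, so \neg \Box s \to \Box s is false.
    At g: \Box s is false, so \neg \Box s is true.
      At g: \Box s requires s at every successor {b, g, i, j}.
        s fails at g, so \Box s is false at g.
    At g: \Box s requires s at every successor {b, g, i, j}.
      s fails at g, so \Box s is false at g.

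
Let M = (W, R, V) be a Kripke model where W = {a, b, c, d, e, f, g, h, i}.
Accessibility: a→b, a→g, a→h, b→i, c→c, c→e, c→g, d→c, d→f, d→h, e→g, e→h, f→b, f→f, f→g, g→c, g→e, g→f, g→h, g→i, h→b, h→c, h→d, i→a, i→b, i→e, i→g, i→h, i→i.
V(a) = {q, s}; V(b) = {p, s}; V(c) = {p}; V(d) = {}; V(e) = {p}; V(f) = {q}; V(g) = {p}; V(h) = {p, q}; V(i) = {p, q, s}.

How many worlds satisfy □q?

1

Let φ = □q. Evaluate φ at each world:
  a (successors {b, g, h}): φ is false.
  b (successors {i}): φ is true.
  c (successors {c, e, g}): φ is false.
  d (successors {c, f, h}): φ is false.
  e (successors {g, h}): φ is false.
  f (successors {b, f, g}): φ is false.
  g (successors {c, e, f, h, i}): φ is false.
  h (successors {b, c, d}): φ is false.
  i (successors {a, b, e, g, h, i}): φ is false.
For instance, at b:
  At b: □q requires q at every successor {i}.
    At i: q is true.
  So □q is true at b.
Satisfying worlds: {b}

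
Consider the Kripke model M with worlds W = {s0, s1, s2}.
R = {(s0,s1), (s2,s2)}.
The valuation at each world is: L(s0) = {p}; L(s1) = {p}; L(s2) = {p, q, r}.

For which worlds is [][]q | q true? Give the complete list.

s0, s1, s2

Let φ = [][]q | q. Evaluate φ at each world:
  s0 (successors {s1}): φ is true.
  s1 (successors ∅): φ is true.
  s2 (successors {s2}): φ is true.
For instance, at s0:
  At s0: [][]q is true, q is false, so [][]q | q is true.
    At s0: [][]q requires []q at every successor {s1}.
      At s1: []q is true.
    So [][]q is true at s0.
Satisfying worlds: {s0, s1, s2}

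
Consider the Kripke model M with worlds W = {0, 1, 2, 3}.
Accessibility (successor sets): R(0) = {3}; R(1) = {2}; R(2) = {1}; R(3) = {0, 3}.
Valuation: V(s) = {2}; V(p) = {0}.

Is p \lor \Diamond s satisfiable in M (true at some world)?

Yes

Let φ = p \lor \Diamond s. Evaluate φ at each world:
  0 (successors {3}): φ is true.
  1 (successors {2}): φ is true.
  2 (successors {1}): φ is false.
  3 (successors {0, 3}): φ is false.
Detail at 0 (witness):
  At 0: p is true, \Diamond s is false, so p \lor \Diamond s is true.
    At 0: \Diamond s requires s at some successor in {3}.
      At 3: s is false.
    So \Diamond s is false at 0.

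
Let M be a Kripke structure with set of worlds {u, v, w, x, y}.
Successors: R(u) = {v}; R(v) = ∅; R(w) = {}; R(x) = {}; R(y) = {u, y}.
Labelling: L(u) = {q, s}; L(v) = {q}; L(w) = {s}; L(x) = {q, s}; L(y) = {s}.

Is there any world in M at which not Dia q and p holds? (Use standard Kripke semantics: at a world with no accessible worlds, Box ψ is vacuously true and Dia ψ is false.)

Recall that Dia ψ holds at a world iff ψ holds at some accessible world.
Let φ = not Dia q and p. Evaluate φ at each world:
  u (successors {v}): φ is false.
  v (successors ∅): φ is false.
  w (successors ∅): φ is false.
  x (successors ∅): φ is false.
  y (successors {u, y}): φ is false.
For instance, at u:
  At u: not Dia q is false, p is false, so not Dia q and p is false.
    At u: Dia q is true, so not Dia q is false.
      At u: Dia q requires q at some successor in {v}.
        q holds at v, so Dia q is true at u.

No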